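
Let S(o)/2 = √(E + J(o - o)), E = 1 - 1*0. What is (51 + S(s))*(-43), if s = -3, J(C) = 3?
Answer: -2365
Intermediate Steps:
E = 1 (E = 1 + 0 = 1)
S(o) = 4 (S(o) = 2*√(1 + 3) = 2*√4 = 2*2 = 4)
(51 + S(s))*(-43) = (51 + 4)*(-43) = 55*(-43) = -2365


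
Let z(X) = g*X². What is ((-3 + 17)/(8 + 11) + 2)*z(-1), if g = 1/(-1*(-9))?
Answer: 52/171 ≈ 0.30409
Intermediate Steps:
g = ⅑ (g = 1/9 = ⅑ ≈ 0.11111)
z(X) = X²/9
((-3 + 17)/(8 + 11) + 2)*z(-1) = ((-3 + 17)/(8 + 11) + 2)*((⅑)*(-1)²) = (14/19 + 2)*((⅑)*1) = (14*(1/19) + 2)*(⅑) = (14/19 + 2)*(⅑) = (52/19)*(⅑) = 52/171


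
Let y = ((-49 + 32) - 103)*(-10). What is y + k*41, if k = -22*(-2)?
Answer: 3004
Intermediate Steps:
k = 44
y = 1200 (y = (-17 - 103)*(-10) = -120*(-10) = 1200)
y + k*41 = 1200 + 44*41 = 1200 + 1804 = 3004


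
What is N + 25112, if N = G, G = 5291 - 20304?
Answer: 10099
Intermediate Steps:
G = -15013
N = -15013
N + 25112 = -15013 + 25112 = 10099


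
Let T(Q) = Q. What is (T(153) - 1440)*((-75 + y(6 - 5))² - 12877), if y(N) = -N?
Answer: 9138987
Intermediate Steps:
(T(153) - 1440)*((-75 + y(6 - 5))² - 12877) = (153 - 1440)*((-75 - (6 - 5))² - 12877) = -1287*((-75 - 1*1)² - 12877) = -1287*((-75 - 1)² - 12877) = -1287*((-76)² - 12877) = -1287*(5776 - 12877) = -1287*(-7101) = 9138987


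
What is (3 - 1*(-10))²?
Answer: 169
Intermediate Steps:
(3 - 1*(-10))² = (3 + 10)² = 13² = 169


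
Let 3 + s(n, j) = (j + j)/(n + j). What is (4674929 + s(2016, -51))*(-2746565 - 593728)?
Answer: -10228232685053328/655 ≈ -1.5616e+13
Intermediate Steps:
s(n, j) = -3 + 2*j/(j + n) (s(n, j) = -3 + (j + j)/(n + j) = -3 + (2*j)/(j + n) = -3 + 2*j/(j + n))
(4674929 + s(2016, -51))*(-2746565 - 593728) = (4674929 + (-1*(-51) - 3*2016)/(-51 + 2016))*(-2746565 - 593728) = (4674929 + (51 - 6048)/1965)*(-3340293) = (4674929 + (1/1965)*(-5997))*(-3340293) = (4674929 - 1999/655)*(-3340293) = (3062076496/655)*(-3340293) = -10228232685053328/655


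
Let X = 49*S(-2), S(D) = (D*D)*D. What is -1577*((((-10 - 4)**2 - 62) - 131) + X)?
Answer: 613453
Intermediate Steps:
S(D) = D**3 (S(D) = D**2*D = D**3)
X = -392 (X = 49*(-2)**3 = 49*(-8) = -392)
-1577*((((-10 - 4)**2 - 62) - 131) + X) = -1577*((((-10 - 4)**2 - 62) - 131) - 392) = -1577*((((-14)**2 - 62) - 131) - 392) = -1577*(((196 - 62) - 131) - 392) = -1577*((134 - 131) - 392) = -1577*(3 - 392) = -1577*(-389) = 613453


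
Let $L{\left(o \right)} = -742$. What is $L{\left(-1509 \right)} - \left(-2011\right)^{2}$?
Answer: $-4044863$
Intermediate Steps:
$L{\left(-1509 \right)} - \left(-2011\right)^{2} = -742 - \left(-2011\right)^{2} = -742 - 4044121 = -4044863$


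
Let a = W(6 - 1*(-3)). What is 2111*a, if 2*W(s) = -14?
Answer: -14777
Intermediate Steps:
W(s) = -7 (W(s) = (½)*(-14) = -7)
a = -7
2111*a = 2111*(-7) = -14777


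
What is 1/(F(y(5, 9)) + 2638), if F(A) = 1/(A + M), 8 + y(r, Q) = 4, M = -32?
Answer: 36/94967 ≈ 0.00037908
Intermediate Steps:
y(r, Q) = -4 (y(r, Q) = -8 + 4 = -4)
F(A) = 1/(-32 + A) (F(A) = 1/(A - 32) = 1/(-32 + A))
1/(F(y(5, 9)) + 2638) = 1/(1/(-32 - 4) + 2638) = 1/(1/(-36) + 2638) = 1/(-1/36 + 2638) = 1/(94967/36) = 36/94967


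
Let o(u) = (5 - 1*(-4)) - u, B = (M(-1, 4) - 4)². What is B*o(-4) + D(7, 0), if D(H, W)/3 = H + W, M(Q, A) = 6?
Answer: 73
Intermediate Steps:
D(H, W) = 3*H + 3*W (D(H, W) = 3*(H + W) = 3*H + 3*W)
B = 4 (B = (6 - 4)² = 2² = 4)
o(u) = 9 - u (o(u) = (5 + 4) - u = 9 - u)
B*o(-4) + D(7, 0) = 4*(9 - 1*(-4)) + (3*7 + 3*0) = 4*(9 + 4) + (21 + 0) = 4*13 + 21 = 52 + 21 = 73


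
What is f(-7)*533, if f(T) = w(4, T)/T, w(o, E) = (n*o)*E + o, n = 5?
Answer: 72488/7 ≈ 10355.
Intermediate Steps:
w(o, E) = o + 5*E*o (w(o, E) = (5*o)*E + o = 5*E*o + o = o + 5*E*o)
f(T) = (4 + 20*T)/T (f(T) = (4*(1 + 5*T))/T = (4 + 20*T)/T)
f(-7)*533 = (20 + 4/(-7))*533 = (20 + 4*(-1/7))*533 = (20 - 4/7)*533 = (136/7)*533 = 72488/7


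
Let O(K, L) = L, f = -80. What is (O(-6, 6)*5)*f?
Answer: -2400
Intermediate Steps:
(O(-6, 6)*5)*f = (6*5)*(-80) = 30*(-80) = -2400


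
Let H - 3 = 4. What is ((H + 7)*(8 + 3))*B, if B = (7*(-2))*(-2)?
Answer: 4312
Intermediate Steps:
H = 7 (H = 3 + 4 = 7)
B = 28 (B = -14*(-2) = 28)
((H + 7)*(8 + 3))*B = ((7 + 7)*(8 + 3))*28 = (14*11)*28 = 154*28 = 4312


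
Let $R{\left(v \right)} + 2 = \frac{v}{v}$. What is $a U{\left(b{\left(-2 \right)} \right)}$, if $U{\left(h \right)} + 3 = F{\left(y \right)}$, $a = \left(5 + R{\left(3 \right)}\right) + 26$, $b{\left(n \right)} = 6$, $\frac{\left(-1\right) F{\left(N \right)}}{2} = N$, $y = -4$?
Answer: $150$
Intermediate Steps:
$F{\left(N \right)} = - 2 N$
$R{\left(v \right)} = -1$ ($R{\left(v \right)} = -2 + \frac{v}{v} = -2 + 1 = -1$)
$a = 30$ ($a = \left(5 - 1\right) + 26 = 4 + 26 = 30$)
$U{\left(h \right)} = 5$ ($U{\left(h \right)} = -3 - -8 = -3 + 8 = 5$)
$a U{\left(b{\left(-2 \right)} \right)} = 30 \cdot 5 = 150$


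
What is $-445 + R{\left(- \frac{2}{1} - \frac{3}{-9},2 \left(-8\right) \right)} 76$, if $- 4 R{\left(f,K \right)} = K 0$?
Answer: $-445$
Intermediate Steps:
$R{\left(f,K \right)} = 0$ ($R{\left(f,K \right)} = - \frac{K 0}{4} = \left(- \frac{1}{4}\right) 0 = 0$)
$-445 + R{\left(- \frac{2}{1} - \frac{3}{-9},2 \left(-8\right) \right)} 76 = -445 + 0 \cdot 76 = -445 + 0 = -445$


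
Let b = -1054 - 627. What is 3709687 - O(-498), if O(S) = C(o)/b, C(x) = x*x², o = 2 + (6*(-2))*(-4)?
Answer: 6236108847/1681 ≈ 3.7098e+6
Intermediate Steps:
o = 50 (o = 2 - 12*(-4) = 2 + 48 = 50)
C(x) = x³
b = -1681
O(S) = -125000/1681 (O(S) = 50³/(-1681) = 125000*(-1/1681) = -125000/1681)
3709687 - O(-498) = 3709687 - 1*(-125000/1681) = 3709687 + 125000/1681 = 6236108847/1681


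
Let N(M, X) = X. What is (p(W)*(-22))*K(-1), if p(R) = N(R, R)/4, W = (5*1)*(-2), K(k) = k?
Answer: -55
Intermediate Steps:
W = -10 (W = 5*(-2) = -10)
p(R) = R/4
(p(W)*(-22))*K(-1) = (((¼)*(-10))*(-22))*(-1) = -5/2*(-22)*(-1) = 55*(-1) = -55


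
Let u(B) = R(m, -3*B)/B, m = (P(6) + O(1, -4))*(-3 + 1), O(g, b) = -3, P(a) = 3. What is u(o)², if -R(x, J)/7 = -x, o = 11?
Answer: 0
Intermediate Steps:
m = 0 (m = (3 - 3)*(-3 + 1) = 0*(-2) = 0)
R(x, J) = 7*x (R(x, J) = -(-7)*x = 7*x)
u(B) = 0 (u(B) = (7*0)/B = 0/B = 0)
u(o)² = 0² = 0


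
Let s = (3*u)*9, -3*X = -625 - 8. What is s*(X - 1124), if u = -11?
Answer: 271161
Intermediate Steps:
X = 211 (X = -(-625 - 8)/3 = -1/3*(-633) = 211)
s = -297 (s = (3*(-11))*9 = -33*9 = -297)
s*(X - 1124) = -297*(211 - 1124) = -297*(-913) = 271161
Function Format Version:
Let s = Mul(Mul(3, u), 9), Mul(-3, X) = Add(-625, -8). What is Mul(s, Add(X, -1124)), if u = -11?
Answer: 271161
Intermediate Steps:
X = 211 (X = Mul(Rational(-1, 3), Add(-625, -8)) = Mul(Rational(-1, 3), -633) = 211)
s = -297 (s = Mul(Mul(3, -11), 9) = Mul(-33, 9) = -297)
Mul(s, Add(X, -1124)) = Mul(-297, Add(211, -1124)) = Mul(-297, -913) = 271161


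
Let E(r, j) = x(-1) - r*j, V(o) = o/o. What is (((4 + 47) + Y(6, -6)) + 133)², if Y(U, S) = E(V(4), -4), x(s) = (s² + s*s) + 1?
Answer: 36481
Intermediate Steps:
V(o) = 1
x(s) = 1 + 2*s² (x(s) = (s² + s²) + 1 = 2*s² + 1 = 1 + 2*s²)
E(r, j) = 3 - j*r (E(r, j) = (1 + 2*(-1)²) - r*j = (1 + 2*1) - j*r = (1 + 2) - j*r = 3 - j*r)
Y(U, S) = 7 (Y(U, S) = 3 - 1*(-4)*1 = 3 + 4 = 7)
(((4 + 47) + Y(6, -6)) + 133)² = (((4 + 47) + 7) + 133)² = ((51 + 7) + 133)² = (58 + 133)² = 191² = 36481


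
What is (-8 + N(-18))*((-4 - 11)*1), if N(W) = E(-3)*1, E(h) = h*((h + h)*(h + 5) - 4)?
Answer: -600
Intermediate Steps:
E(h) = h*(-4 + 2*h*(5 + h)) (E(h) = h*((2*h)*(5 + h) - 4) = h*(2*h*(5 + h) - 4) = h*(-4 + 2*h*(5 + h)))
N(W) = 48 (N(W) = (2*(-3)*(-2 + (-3)² + 5*(-3)))*1 = (2*(-3)*(-2 + 9 - 15))*1 = (2*(-3)*(-8))*1 = 48*1 = 48)
(-8 + N(-18))*((-4 - 11)*1) = (-8 + 48)*((-4 - 11)*1) = 40*(-15*1) = 40*(-15) = -600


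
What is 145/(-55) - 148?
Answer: -1657/11 ≈ -150.64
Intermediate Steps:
145/(-55) - 148 = -1/55*145 - 148 = -29/11 - 148 = -1657/11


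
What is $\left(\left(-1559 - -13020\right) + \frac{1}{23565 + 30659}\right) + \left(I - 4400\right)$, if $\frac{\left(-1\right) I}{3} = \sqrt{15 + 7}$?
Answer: $\frac{382875665}{54224} - 3 \sqrt{22} \approx 7046.9$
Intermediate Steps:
$I = - 3 \sqrt{22}$ ($I = - 3 \sqrt{15 + 7} = - 3 \sqrt{22} \approx -14.071$)
$\left(\left(-1559 - -13020\right) + \frac{1}{23565 + 30659}\right) + \left(I - 4400\right) = \left(\left(-1559 - -13020\right) + \frac{1}{23565 + 30659}\right) - \left(4400 + 3 \sqrt{22}\right) = \left(\left(-1559 + 13020\right) + \frac{1}{54224}\right) - \left(4400 + 3 \sqrt{22}\right) = \left(11461 + \frac{1}{54224}\right) - \left(4400 + 3 \sqrt{22}\right) = \frac{621461265}{54224} - \left(4400 + 3 \sqrt{22}\right) = \frac{382875665}{54224} - 3 \sqrt{22}$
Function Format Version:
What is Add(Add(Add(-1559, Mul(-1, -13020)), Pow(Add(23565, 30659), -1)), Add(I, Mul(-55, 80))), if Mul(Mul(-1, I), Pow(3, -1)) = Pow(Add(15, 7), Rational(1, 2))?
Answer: Add(Rational(382875665, 54224), Mul(-3, Pow(22, Rational(1, 2)))) ≈ 7046.9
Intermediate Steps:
I = Mul(-3, Pow(22, Rational(1, 2))) (I = Mul(-3, Pow(Add(15, 7), Rational(1, 2))) = Mul(-3, Pow(22, Rational(1, 2))) ≈ -14.071)
Add(Add(Add(-1559, Mul(-1, -13020)), Pow(Add(23565, 30659), -1)), Add(I, Mul(-55, 80))) = Add(Add(Add(-1559, Mul(-1, -13020)), Pow(Add(23565, 30659), -1)), Add(Mul(-3, Pow(22, Rational(1, 2))), Mul(-55, 80))) = Add(Add(Add(-1559, 13020), Pow(54224, -1)), Add(Mul(-3, Pow(22, Rational(1, 2))), -4400)) = Add(Add(11461, Rational(1, 54224)), Add(-4400, Mul(-3, Pow(22, Rational(1, 2))))) = Add(Rational(621461265, 54224), Add(-4400, Mul(-3, Pow(22, Rational(1, 2))))) = Add(Rational(382875665, 54224), Mul(-3, Pow(22, Rational(1, 2))))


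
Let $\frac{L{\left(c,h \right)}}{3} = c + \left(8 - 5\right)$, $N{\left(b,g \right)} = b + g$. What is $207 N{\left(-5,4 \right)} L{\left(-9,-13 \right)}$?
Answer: $3726$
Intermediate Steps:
$L{\left(c,h \right)} = 9 + 3 c$ ($L{\left(c,h \right)} = 3 \left(c + \left(8 - 5\right)\right) = 3 \left(c + 3\right) = 3 \left(3 + c\right) = 9 + 3 c$)
$207 N{\left(-5,4 \right)} L{\left(-9,-13 \right)} = 207 \left(-5 + 4\right) \left(9 + 3 \left(-9\right)\right) = 207 \left(-1\right) \left(9 - 27\right) = \left(-207\right) \left(-18\right) = 3726$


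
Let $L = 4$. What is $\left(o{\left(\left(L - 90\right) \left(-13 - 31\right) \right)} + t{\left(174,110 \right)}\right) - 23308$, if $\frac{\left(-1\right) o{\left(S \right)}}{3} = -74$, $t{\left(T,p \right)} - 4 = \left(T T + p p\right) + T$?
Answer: $19468$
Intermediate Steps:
$t{\left(T,p \right)} = 4 + T + T^{2} + p^{2}$ ($t{\left(T,p \right)} = 4 + \left(\left(T T + p p\right) + T\right) = 4 + \left(\left(T^{2} + p^{2}\right) + T\right) = 4 + \left(T + T^{2} + p^{2}\right) = 4 + T + T^{2} + p^{2}$)
$o{\left(S \right)} = 222$ ($o{\left(S \right)} = \left(-3\right) \left(-74\right) = 222$)
$\left(o{\left(\left(L - 90\right) \left(-13 - 31\right) \right)} + t{\left(174,110 \right)}\right) - 23308 = \left(222 + \left(4 + 174 + 174^{2} + 110^{2}\right)\right) - 23308 = \left(222 + \left(4 + 174 + 30276 + 12100\right)\right) - 23308 = \left(222 + 42554\right) - 23308 = 42776 - 23308 = 19468$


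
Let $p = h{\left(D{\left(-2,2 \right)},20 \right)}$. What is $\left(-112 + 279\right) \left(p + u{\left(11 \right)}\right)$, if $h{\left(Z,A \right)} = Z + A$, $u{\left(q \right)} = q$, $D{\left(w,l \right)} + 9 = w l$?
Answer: $3006$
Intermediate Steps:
$D{\left(w,l \right)} = -9 + l w$ ($D{\left(w,l \right)} = -9 + w l = -9 + l w$)
$h{\left(Z,A \right)} = A + Z$
$p = 7$ ($p = 20 + \left(-9 + 2 \left(-2\right)\right) = 20 - 13 = 7$)
$\left(-112 + 279\right) \left(p + u{\left(11 \right)}\right) = \left(-112 + 279\right) \left(7 + 11\right) = 167 \cdot 18 = 3006$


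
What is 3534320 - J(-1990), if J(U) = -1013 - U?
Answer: 3533343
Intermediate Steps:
3534320 - J(-1990) = 3534320 - (-1013 - 1*(-1990)) = 3534320 - (-1013 + 1990) = 3534320 - 1*977 = 3534320 - 977 = 3533343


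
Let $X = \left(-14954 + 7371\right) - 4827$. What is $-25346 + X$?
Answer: $-37756$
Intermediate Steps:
$X = -12410$ ($X = -7583 - 4827 = -12410$)
$-25346 + X = -25346 - 12410 = -37756$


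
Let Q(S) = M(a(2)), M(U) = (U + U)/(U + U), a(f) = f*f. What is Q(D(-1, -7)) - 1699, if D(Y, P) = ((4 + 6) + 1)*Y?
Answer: -1698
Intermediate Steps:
a(f) = f²
M(U) = 1 (M(U) = (2*U)/((2*U)) = (2*U)*(1/(2*U)) = 1)
D(Y, P) = 11*Y (D(Y, P) = (10 + 1)*Y = 11*Y)
Q(S) = 1
Q(D(-1, -7)) - 1699 = 1 - 1699 = -1698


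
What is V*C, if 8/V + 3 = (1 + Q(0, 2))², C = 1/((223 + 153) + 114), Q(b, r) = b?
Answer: -2/245 ≈ -0.0081633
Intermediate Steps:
C = 1/490 (C = 1/(376 + 114) = 1/490 ≈ 0.0020408)
V = -4 (V = 8/(-3 + (1 + 0)²) = 8/(-3 + 1²) = 8/(-3 + 1) = 8/(-2) = 8*(-½) = -4)
V*C = -4*1/490 = -2/245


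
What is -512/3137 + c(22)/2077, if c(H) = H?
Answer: -994410/6515549 ≈ -0.15262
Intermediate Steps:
-512/3137 + c(22)/2077 = -512/3137 + 22/2077 = -994410/6515549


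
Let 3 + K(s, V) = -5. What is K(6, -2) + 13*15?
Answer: 187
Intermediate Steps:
K(s, V) = -8 (K(s, V) = -3 - 5 = -8)
K(6, -2) + 13*15 = -8 + 13*15 = -8 + 195 = 187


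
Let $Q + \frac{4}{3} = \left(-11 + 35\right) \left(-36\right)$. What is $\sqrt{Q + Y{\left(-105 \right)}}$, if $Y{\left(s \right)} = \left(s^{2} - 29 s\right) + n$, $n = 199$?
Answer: $\frac{\sqrt{120633}}{3} \approx 115.77$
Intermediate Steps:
$Q = - \frac{2596}{3}$ ($Q = - \frac{4}{3} + \left(-11 + 35\right) \left(-36\right) = - \frac{4}{3} + 24 \left(-36\right) = - \frac{4}{3} - 864 = - \frac{2596}{3} \approx -865.33$)
$Y{\left(s \right)} = 199 + s^{2} - 29 s$ ($Y{\left(s \right)} = \left(s^{2} - 29 s\right) + 199 = 199 + s^{2} - 29 s$)
$\sqrt{Q + Y{\left(-105 \right)}} = \sqrt{- \frac{2596}{3} + \left(199 + \left(-105\right)^{2} - -3045\right)} = \sqrt{- \frac{2596}{3} + \left(199 + 11025 + 3045\right)} = \sqrt{- \frac{2596}{3} + 14269} = \sqrt{\frac{40211}{3}} = \frac{\sqrt{120633}}{3}$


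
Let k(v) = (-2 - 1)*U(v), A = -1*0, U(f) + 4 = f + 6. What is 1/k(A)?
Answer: -⅙ ≈ -0.16667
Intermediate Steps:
U(f) = 2 + f (U(f) = -4 + (f + 6) = -4 + (6 + f) = 2 + f)
A = 0
k(v) = -6 - 3*v (k(v) = (-2 - 1)*(2 + v) = -3*(2 + v) = -6 - 3*v)
1/k(A) = 1/(-6 - 3*0) = 1/(-6 + 0) = 1/(-6) = -⅙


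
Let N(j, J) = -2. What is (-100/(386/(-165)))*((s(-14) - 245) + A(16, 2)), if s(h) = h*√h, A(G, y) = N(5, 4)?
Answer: -2037750/193 - 115500*I*√14/193 ≈ -10558.0 - 2239.2*I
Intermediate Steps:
A(G, y) = -2
s(h) = h^(3/2)
(-100/(386/(-165)))*((s(-14) - 245) + A(16, 2)) = (-100/(386/(-165)))*(((-14)^(3/2) - 245) - 2) = (-100/(386*(-1/165)))*((-14*I*√14 - 245) - 2) = (-100/(-386/165))*((-245 - 14*I*√14) - 2) = (-100*(-165/386))*(-247 - 14*I*√14) = 8250*(-247 - 14*I*√14)/193 = -2037750/193 - 115500*I*√14/193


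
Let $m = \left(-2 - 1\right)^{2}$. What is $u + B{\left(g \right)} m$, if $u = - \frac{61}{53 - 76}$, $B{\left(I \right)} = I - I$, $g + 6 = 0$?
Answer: $\frac{61}{23} \approx 2.6522$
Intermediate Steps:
$g = -6$ ($g = -6 + 0 = -6$)
$B{\left(I \right)} = 0$
$u = \frac{61}{23}$ ($u = - \frac{61}{53 - 76} = - \frac{61}{-23} = \left(-61\right) \left(- \frac{1}{23}\right) = \frac{61}{23} \approx 2.6522$)
$m = 9$ ($m = \left(-3\right)^{2} = 9$)
$u + B{\left(g \right)} m = \frac{61}{23} + 0 \cdot 9 = \frac{61}{23} + 0 = \frac{61}{23}$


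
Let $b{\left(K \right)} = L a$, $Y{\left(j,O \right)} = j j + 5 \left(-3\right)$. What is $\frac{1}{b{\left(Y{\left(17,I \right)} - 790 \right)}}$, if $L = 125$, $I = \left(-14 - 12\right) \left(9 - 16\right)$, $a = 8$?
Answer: $\frac{1}{1000} \approx 0.001$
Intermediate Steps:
$I = 182$ ($I = \left(-26\right) \left(-7\right) = 182$)
$Y{\left(j,O \right)} = -15 + j^{2}$ ($Y{\left(j,O \right)} = j^{2} - 15 = -15 + j^{2}$)
$b{\left(K \right)} = 1000$ ($b{\left(K \right)} = 125 \cdot 8 = 1000$)
$\frac{1}{b{\left(Y{\left(17,I \right)} - 790 \right)}} = \frac{1}{1000}$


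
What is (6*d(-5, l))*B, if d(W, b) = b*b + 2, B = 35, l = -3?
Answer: 2310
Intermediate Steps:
d(W, b) = 2 + b**2 (d(W, b) = b**2 + 2 = 2 + b**2)
(6*d(-5, l))*B = (6*(2 + (-3)**2))*35 = (6*(2 + 9))*35 = (6*11)*35 = 66*35 = 2310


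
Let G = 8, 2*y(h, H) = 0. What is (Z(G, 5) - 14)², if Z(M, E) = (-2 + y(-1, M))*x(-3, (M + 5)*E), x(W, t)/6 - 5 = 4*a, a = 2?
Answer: 28900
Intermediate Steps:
y(h, H) = 0 (y(h, H) = (½)*0 = 0)
x(W, t) = 78 (x(W, t) = 30 + 6*(4*2) = 30 + 6*8 = 30 + 48 = 78)
Z(M, E) = -156 (Z(M, E) = (-2 + 0)*78 = -2*78 = -156)
(Z(G, 5) - 14)² = (-156 - 14)² = (-170)² = 28900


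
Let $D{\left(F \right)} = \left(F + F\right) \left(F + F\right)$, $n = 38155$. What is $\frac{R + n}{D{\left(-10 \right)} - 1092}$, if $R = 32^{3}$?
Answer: $- \frac{70923}{692} \approx -102.49$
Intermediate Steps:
$R = 32768$
$D{\left(F \right)} = 4 F^{2}$ ($D{\left(F \right)} = 2 F 2 F = 4 F^{2}$)
$\frac{R + n}{D{\left(-10 \right)} - 1092} = \frac{32768 + 38155}{4 \left(-10\right)^{2} - 1092} = \frac{70923}{4 \cdot 100 - 1092} = \frac{70923}{400 - 1092} = \frac{70923}{-692} = 70923 \left(- \frac{1}{692}\right) = - \frac{70923}{692}$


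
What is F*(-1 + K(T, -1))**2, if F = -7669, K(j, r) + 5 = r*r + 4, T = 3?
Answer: -7669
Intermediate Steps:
K(j, r) = -1 + r**2 (K(j, r) = -5 + (r*r + 4) = -5 + (r**2 + 4) = -5 + (4 + r**2) = -1 + r**2)
F*(-1 + K(T, -1))**2 = -7669*(-1 + (-1 + (-1)**2))**2 = -7669*(-1 + (-1 + 1))**2 = -7669*(-1 + 0)**2 = -7669*(-1)**2 = -7669*1 = -7669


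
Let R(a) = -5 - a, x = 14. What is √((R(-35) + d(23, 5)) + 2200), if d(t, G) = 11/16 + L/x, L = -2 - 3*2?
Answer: √1748411/28 ≈ 47.224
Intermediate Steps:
L = -8 (L = -2 - 6 = -8)
d(t, G) = 13/112 (d(t, G) = 11/16 - 8/14 = 11*(1/16) - 8*1/14 = 11/16 - 4/7 = 13/112)
√((R(-35) + d(23, 5)) + 2200) = √(((-5 - 1*(-35)) + 13/112) + 2200) = √(((-5 + 35) + 13/112) + 2200) = √((30 + 13/112) + 2200) = √(3373/112 + 2200) = √(249773/112) = √1748411/28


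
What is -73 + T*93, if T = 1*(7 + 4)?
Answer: 950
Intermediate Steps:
T = 11 (T = 1*11 = 11)
-73 + T*93 = -73 + 11*93 = -73 + 1023 = 950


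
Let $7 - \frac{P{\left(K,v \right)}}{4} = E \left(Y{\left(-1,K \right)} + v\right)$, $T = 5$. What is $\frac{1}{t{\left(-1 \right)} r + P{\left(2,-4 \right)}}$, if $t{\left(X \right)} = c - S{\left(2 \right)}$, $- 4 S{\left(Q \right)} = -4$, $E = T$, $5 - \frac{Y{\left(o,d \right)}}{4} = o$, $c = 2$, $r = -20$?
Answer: $- \frac{1}{392} \approx -0.002551$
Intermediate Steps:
$Y{\left(o,d \right)} = 20 - 4 o$
$E = 5$
$S{\left(Q \right)} = 1$ ($S{\left(Q \right)} = \left(- \frac{1}{4}\right) \left(-4\right) = 1$)
$P{\left(K,v \right)} = -452 - 20 v$ ($P{\left(K,v \right)} = 28 - 4 \cdot 5 \left(\left(20 - -4\right) + v\right) = 28 - 4 \cdot 5 \left(\left(20 + 4\right) + v\right) = 28 - 4 \cdot 5 \left(24 + v\right) = 28 - 4 \left(120 + 5 v\right) = 28 - \left(480 + 20 v\right) = -452 - 20 v$)
$t{\left(X \right)} = 1$ ($t{\left(X \right)} = 2 - 1 = 1$)
$\frac{1}{t{\left(-1 \right)} r + P{\left(2,-4 \right)}} = \frac{1}{1 \left(-20\right) - 372} = \frac{1}{-20 + \left(-452 + 80\right)} = \frac{1}{-20 - 372} = \frac{1}{-392} = - \frac{1}{392}$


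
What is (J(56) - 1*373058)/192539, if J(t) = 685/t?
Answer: -20890563/10782184 ≈ -1.9375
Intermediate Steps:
(J(56) - 1*373058)/192539 = (685/56 - 1*373058)/192539 = (685*(1/56) - 373058)*(1/192539) = (685/56 - 373058)*(1/192539) = -20890563/56*1/192539 = -20890563/10782184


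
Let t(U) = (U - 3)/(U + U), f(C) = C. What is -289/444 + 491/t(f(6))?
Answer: 871727/444 ≈ 1963.3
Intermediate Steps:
t(U) = (-3 + U)/(2*U) (t(U) = (-3 + U)/((2*U)) = (-3 + U)*(1/(2*U)) = (-3 + U)/(2*U))
-289/444 + 491/t(f(6)) = -289/444 + 491/(((½)*(-3 + 6)/6)) = -289*1/444 + 491/(((½)*(⅙)*3)) = -289/444 + 491/(¼) = -289/444 + 491*4 = -289/444 + 1964 = 871727/444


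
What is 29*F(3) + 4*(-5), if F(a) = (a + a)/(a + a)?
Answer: 9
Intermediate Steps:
F(a) = 1 (F(a) = (2*a)/((2*a)) = (2*a)*(1/(2*a)) = 1)
29*F(3) + 4*(-5) = 29*1 + 4*(-5) = 29 - 20 = 9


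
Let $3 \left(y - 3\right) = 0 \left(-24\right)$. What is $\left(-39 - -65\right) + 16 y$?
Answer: $74$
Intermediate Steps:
$y = 3$ ($y = 3 + \frac{0 \left(-24\right)}{3} = 3 + \frac{1}{3} \cdot 0 = 3 + 0 = 3$)
$\left(-39 - -65\right) + 16 y = \left(-39 - -65\right) + 16 \cdot 3 = \left(-39 + 65\right) + 48 = 26 + 48 = 74$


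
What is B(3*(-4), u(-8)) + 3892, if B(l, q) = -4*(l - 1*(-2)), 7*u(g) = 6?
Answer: 3932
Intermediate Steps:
u(g) = 6/7 (u(g) = (⅐)*6 = 6/7)
B(l, q) = -8 - 4*l (B(l, q) = -4*(l + 2) = -4*(2 + l) = -8 - 4*l)
B(3*(-4), u(-8)) + 3892 = (-8 - 12*(-4)) + 3892 = (-8 - 4*(-12)) + 3892 = (-8 + 48) + 3892 = 40 + 3892 = 3932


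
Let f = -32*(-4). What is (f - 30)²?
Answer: 9604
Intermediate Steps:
f = 128
(f - 30)² = (128 - 30)² = 98² = 9604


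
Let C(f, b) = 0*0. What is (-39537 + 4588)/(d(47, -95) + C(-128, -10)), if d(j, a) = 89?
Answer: -34949/89 ≈ -392.69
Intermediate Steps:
C(f, b) = 0
(-39537 + 4588)/(d(47, -95) + C(-128, -10)) = (-39537 + 4588)/(89 + 0) = -34949/89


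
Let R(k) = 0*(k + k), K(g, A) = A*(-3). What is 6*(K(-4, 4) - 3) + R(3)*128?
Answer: -90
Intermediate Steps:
K(g, A) = -3*A
R(k) = 0 (R(k) = 0*(2*k) = 0)
6*(K(-4, 4) - 3) + R(3)*128 = 6*(-3*4 - 3) + 0*128 = 6*(-12 - 3) + 0 = 6*(-15) + 0 = -90 + 0 = -90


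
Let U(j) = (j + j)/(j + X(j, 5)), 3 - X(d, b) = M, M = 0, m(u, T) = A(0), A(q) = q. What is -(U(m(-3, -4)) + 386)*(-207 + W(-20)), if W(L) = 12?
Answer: 75270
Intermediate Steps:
m(u, T) = 0
X(d, b) = 3 (X(d, b) = 3 - 1*0 = 3 + 0 = 3)
U(j) = 2*j/(3 + j) (U(j) = (j + j)/(j + 3) = (2*j)/(3 + j) = 2*j/(3 + j))
-(U(m(-3, -4)) + 386)*(-207 + W(-20)) = -(2*0/(3 + 0) + 386)*(-207 + 12) = -(2*0/3 + 386)*(-195) = -(2*0*(1/3) + 386)*(-195) = -(0 + 386)*(-195) = -386*(-195) = -1*(-75270) = 75270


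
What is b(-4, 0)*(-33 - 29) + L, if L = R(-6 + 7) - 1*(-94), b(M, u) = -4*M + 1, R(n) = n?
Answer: -959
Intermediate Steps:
b(M, u) = 1 - 4*M
L = 95 (L = (-6 + 7) - 1*(-94) = 1 + 94 = 95)
b(-4, 0)*(-33 - 29) + L = (1 - 4*(-4))*(-33 - 29) + 95 = (1 + 16)*(-62) + 95 = 17*(-62) + 95 = -1054 + 95 = -959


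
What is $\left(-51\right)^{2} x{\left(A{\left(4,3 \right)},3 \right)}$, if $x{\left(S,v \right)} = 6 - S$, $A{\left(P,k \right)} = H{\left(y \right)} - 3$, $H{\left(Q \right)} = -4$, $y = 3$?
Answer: $33813$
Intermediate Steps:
$A{\left(P,k \right)} = -7$ ($A{\left(P,k \right)} = -4 - 3 = -7$)
$\left(-51\right)^{2} x{\left(A{\left(4,3 \right)},3 \right)} = \left(-51\right)^{2} \left(6 - -7\right) = 2601 \left(6 + 7\right) = 2601 \cdot 13 = 33813$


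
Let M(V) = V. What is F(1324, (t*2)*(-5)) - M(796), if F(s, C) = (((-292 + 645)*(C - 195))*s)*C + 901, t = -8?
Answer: -4299822295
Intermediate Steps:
F(s, C) = 901 + C*s*(-68835 + 353*C) (F(s, C) = ((353*(-195 + C))*s)*C + 901 = ((-68835 + 353*C)*s)*C + 901 = (s*(-68835 + 353*C))*C + 901 = C*s*(-68835 + 353*C) + 901 = 901 + C*s*(-68835 + 353*C))
F(1324, (t*2)*(-5)) - M(796) = (901 - 68835*-8*2*(-5)*1324 + 353*1324*(-8*2*(-5))**2) - 1*796 = (901 - 68835*(-16*(-5))*1324 + 353*1324*(-16*(-5))**2) - 796 = (901 - 68835*80*1324 + 353*1324*80**2) - 796 = (901 - 7291003200 + 353*1324*6400) - 796 = (901 - 7291003200 + 2991180800) - 796 = -4299821499 - 796 = -4299822295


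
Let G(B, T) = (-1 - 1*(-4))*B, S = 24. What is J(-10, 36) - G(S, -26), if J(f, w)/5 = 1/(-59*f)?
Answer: -8495/118 ≈ -71.992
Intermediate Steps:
J(f, w) = -5/(59*f) (J(f, w) = 5/((-59*f)) = 5*(-1/(59*f)) = -5/(59*f))
G(B, T) = 3*B (G(B, T) = (-1 + 4)*B = 3*B)
J(-10, 36) - G(S, -26) = -5/59/(-10) - 3*24 = -5/59*(-1/10) - 1*72 = 1/118 - 72 = -8495/118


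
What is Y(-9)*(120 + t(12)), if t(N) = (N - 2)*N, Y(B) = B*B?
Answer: 19440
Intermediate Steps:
Y(B) = B**2
t(N) = N*(-2 + N) (t(N) = (-2 + N)*N = N*(-2 + N))
Y(-9)*(120 + t(12)) = (-9)**2*(120 + 12*(-2 + 12)) = 81*(120 + 12*10) = 81*(120 + 120) = 81*240 = 19440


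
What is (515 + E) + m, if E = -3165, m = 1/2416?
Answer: -6402399/2416 ≈ -2650.0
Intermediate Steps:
m = 1/2416 ≈ 0.00041391
(515 + E) + m = (515 - 3165) + 1/2416 = -2650 + 1/2416 = -6402399/2416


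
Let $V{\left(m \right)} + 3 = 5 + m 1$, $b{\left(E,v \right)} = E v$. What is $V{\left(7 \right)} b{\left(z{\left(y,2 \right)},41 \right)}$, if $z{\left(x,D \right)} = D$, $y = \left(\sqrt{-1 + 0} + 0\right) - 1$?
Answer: $738$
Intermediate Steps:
$y = -1 + i$ ($y = \left(\sqrt{-1} + 0\right) - 1 = \left(i + 0\right) - 1 = i - 1 = -1 + i \approx -1.0 + 1.0 i$)
$V{\left(m \right)} = 2 + m$ ($V{\left(m \right)} = -3 + \left(5 + m 1\right) = -3 + \left(5 + m\right) = 2 + m$)
$V{\left(7 \right)} b{\left(z{\left(y,2 \right)},41 \right)} = \left(2 + 7\right) 2 \cdot 41 = 9 \cdot 82 = 738$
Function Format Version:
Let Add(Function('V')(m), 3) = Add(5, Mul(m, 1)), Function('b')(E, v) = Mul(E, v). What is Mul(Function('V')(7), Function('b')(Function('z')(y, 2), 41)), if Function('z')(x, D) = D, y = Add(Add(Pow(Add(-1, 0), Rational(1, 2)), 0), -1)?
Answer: 738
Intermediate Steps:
y = Add(-1, I) (y = Add(Add(Pow(-1, Rational(1, 2)), 0), -1) = Add(Add(I, 0), -1) = Add(I, -1) = Add(-1, I) ≈ Add(-1.0000, Mul(1.0000, I)))
Function('V')(m) = Add(2, m) (Function('V')(m) = Add(-3, Add(5, Mul(m, 1))) = Add(-3, Add(5, m)) = Add(2, m))
Mul(Function('V')(7), Function('b')(Function('z')(y, 2), 41)) = Mul(Add(2, 7), Mul(2, 41)) = Mul(9, 82) = 738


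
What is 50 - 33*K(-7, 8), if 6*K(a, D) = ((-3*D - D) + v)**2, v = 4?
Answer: -4262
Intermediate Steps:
K(a, D) = (4 - 4*D)**2/6 (K(a, D) = ((-3*D - D) + 4)**2/6 = (-4*D + 4)**2/6 = (4 - 4*D)**2/6)
50 - 33*K(-7, 8) = 50 - 88*(-1 + 8)**2 = 50 - 88*7**2 = 50 - 88*49 = 50 - 33*392/3 = 50 - 4312 = -4262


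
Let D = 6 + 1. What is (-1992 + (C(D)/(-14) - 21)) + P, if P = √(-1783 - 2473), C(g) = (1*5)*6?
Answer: -14106/7 + 4*I*√266 ≈ -2015.1 + 65.238*I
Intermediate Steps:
D = 7
C(g) = 30 (C(g) = 5*6 = 30)
P = 4*I*√266 (P = √(-4256) = 4*I*√266 ≈ 65.238*I)
(-1992 + (C(D)/(-14) - 21)) + P = (-1992 + (30/(-14) - 21)) + 4*I*√266 = (-1992 + (-1/14*30 - 21)) + 4*I*√266 = (-1992 + (-15/7 - 21)) + 4*I*√266 = (-1992 - 162/7) + 4*I*√266 = -14106/7 + 4*I*√266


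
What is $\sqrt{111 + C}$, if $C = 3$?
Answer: $\sqrt{114} \approx 10.677$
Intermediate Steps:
$\sqrt{111 + C} = \sqrt{111 + 3} = \sqrt{114}$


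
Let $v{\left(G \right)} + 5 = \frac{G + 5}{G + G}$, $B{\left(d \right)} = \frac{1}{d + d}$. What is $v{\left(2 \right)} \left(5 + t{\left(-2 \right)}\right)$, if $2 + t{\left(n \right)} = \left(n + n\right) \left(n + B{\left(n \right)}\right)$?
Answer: $-39$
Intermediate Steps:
$B{\left(d \right)} = \frac{1}{2 d}$
$v{\left(G \right)} = -5 + \frac{5 + G}{2 G}$ ($v{\left(G \right)} = -5 + \frac{G + 5}{G + G} = -5 + \frac{5 + G}{2 G}$)
$t{\left(n \right)} = -2 + 2 n \left(n + \frac{1}{2 n}\right)$ ($t{\left(n \right)} = -2 + \left(n + n\right) \left(n + \frac{1}{2 n}\right) = -2 + 2 n \left(n + \frac{1}{2 n}\right)$)
$v{\left(2 \right)} \left(5 + t{\left(-2 \right)}\right) = \frac{5 - 18}{2 \cdot 2} \left(5 - \left(1 - 2 \left(-2\right)^{2}\right)\right) = \frac{1}{2} \cdot \frac{1}{2} \left(5 - 18\right) \left(5 + \left(-1 + 2 \cdot 4\right)\right) = \frac{1}{2} \cdot \frac{1}{2} \left(-13\right) \left(5 + \left(-1 + 8\right)\right) = - \frac{13 \left(5 + 7\right)}{4} = \left(- \frac{13}{4}\right) 12 = -39$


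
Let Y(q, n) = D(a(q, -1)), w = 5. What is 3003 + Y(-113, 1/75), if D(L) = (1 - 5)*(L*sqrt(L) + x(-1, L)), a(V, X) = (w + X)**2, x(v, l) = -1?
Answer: 2751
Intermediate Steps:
a(V, X) = (5 + X)**2
D(L) = 4 - 4*L**(3/2) (D(L) = (1 - 5)*(L*sqrt(L) - 1) = -4*(L**(3/2) - 1) = -4*(-1 + L**(3/2)) = 4 - 4*L**(3/2))
Y(q, n) = -252 (Y(q, n) = 4 - 4*((5 - 1)**2)**(3/2) = 4 - 4*(4**2)**(3/2) = 4 - 4*16**(3/2) = 4 - 4*64 = 4 - 256 = -252)
3003 + Y(-113, 1/75) = 3003 - 252 = 2751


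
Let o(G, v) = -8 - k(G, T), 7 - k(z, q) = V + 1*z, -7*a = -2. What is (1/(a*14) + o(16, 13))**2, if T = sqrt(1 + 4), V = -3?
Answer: 49/16 ≈ 3.0625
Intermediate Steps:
a = 2/7 (a = -1/7*(-2) = 2/7 ≈ 0.28571)
T = sqrt(5) ≈ 2.2361
k(z, q) = 10 - z (k(z, q) = 7 - (-3 + 1*z) = 7 - (-3 + z) = 7 + (3 - z) = 10 - z)
o(G, v) = -18 + G (o(G, v) = -8 - (10 - G) = -8 + (-10 + G) = -18 + G)
(1/(a*14) + o(16, 13))**2 = (1/((2/7)*14) + (-18 + 16))**2 = (1/4 - 2)**2 = (-7/4)**2 = 49/16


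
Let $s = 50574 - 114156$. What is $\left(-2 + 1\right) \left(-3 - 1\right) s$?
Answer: $-254328$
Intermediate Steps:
$s = -63582$
$\left(-2 + 1\right) \left(-3 - 1\right) s = \left(-2 + 1\right) \left(-3 - 1\right) \left(-63582\right) = \left(-1\right) \left(-4\right) \left(-63582\right) = 4 \left(-63582\right) = -254328$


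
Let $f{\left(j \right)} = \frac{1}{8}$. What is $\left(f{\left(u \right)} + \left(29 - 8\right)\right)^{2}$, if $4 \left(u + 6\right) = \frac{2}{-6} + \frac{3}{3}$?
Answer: $\frac{28561}{64} \approx 446.27$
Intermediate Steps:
$u = - \frac{35}{6}$ ($u = -6 + \frac{\frac{2}{-6} + \frac{3}{3}}{4} = -6 + \frac{2 \left(- \frac{1}{6}\right) + 3 \cdot \frac{1}{3}}{4} = -6 + \frac{- \frac{1}{3} + 1}{4} = -6 + \frac{1}{4} \cdot \frac{2}{3} = -6 + \frac{1}{6} = - \frac{35}{6} \approx -5.8333$)
$f{\left(j \right)} = \frac{1}{8}$
$\left(f{\left(u \right)} + \left(29 - 8\right)\right)^{2} = \left(\frac{1}{8} + \left(29 - 8\right)\right)^{2} = \left(\frac{1}{8} + 21\right)^{2} = \left(\frac{169}{8}\right)^{2} = \frac{28561}{64}$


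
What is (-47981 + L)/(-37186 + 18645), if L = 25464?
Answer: 22517/18541 ≈ 1.2144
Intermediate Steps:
(-47981 + L)/(-37186 + 18645) = (-47981 + 25464)/(-37186 + 18645) = -22517/(-18541) = -22517*(-1/18541) = 22517/18541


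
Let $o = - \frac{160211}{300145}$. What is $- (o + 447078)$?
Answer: $- \frac{134188066099}{300145} \approx -4.4708 \cdot 10^{5}$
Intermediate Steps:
$o = - \frac{160211}{300145}$ ($o = \left(-160211\right) \frac{1}{300145} = - \frac{160211}{300145} \approx -0.53378$)
$- (o + 447078) = - (- \frac{160211}{300145} + 447078) = \left(-1\right) \frac{134188066099}{300145} = - \frac{134188066099}{300145}$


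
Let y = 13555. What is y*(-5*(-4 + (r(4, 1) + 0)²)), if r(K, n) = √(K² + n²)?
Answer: -881075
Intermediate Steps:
y*(-5*(-4 + (r(4, 1) + 0)²)) = 13555*(-5*(-4 + (√(4² + 1²) + 0)²)) = 13555*(-5*(-4 + (√(16 + 1) + 0)²)) = 13555*(-5*(-4 + (√17 + 0)²)) = 13555*(-5*(-4 + (√17)²)) = 13555*(-5*(-4 + 17)) = 13555*(-5*13) = 13555*(-65) = -881075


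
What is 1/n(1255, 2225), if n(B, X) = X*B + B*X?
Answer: 1/5584750 ≈ 1.7906e-7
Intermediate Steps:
n(B, X) = 2*B*X (n(B, X) = B*X + B*X = 2*B*X)
1/n(1255, 2225) = 1/(2*1255*2225) = 1/5584750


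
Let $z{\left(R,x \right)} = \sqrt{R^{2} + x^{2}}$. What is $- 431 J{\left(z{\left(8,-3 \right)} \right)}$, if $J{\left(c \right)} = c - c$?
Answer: $0$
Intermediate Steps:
$J{\left(c \right)} = 0$
$- 431 J{\left(z{\left(8,-3 \right)} \right)} = \left(-431\right) 0 = 0$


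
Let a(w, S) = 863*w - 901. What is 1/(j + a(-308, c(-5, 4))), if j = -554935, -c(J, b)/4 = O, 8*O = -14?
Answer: -1/821640 ≈ -1.2171e-6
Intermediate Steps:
O = -7/4 (O = (⅛)*(-14) = -7/4 ≈ -1.7500)
c(J, b) = 7 (c(J, b) = -4*(-7/4) = 7)
a(w, S) = -901 + 863*w
1/(j + a(-308, c(-5, 4))) = 1/(-554935 + (-901 + 863*(-308))) = 1/(-554935 + (-901 - 265804)) = 1/(-554935 - 266705) = 1/(-821640) = -1/821640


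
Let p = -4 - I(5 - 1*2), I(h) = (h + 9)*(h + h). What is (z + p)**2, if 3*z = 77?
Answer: 22801/9 ≈ 2533.4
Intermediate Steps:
z = 77/3 (z = (1/3)*77 = 77/3 ≈ 25.667)
I(h) = 2*h*(9 + h) (I(h) = (9 + h)*(2*h) = 2*h*(9 + h))
p = -76 (p = -4 - 2*(5 - 1*2)*(9 + (5 - 1*2)) = -4 - 2*(5 - 2)*(9 + (5 - 2)) = -4 - 2*3*(9 + 3) = -4 - 2*3*12 = -4 - 1*72 = -4 - 72 = -76)
(z + p)**2 = (77/3 - 76)**2 = (-151/3)**2 = 22801/9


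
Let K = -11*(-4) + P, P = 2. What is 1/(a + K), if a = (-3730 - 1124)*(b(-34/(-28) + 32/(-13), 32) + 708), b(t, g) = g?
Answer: -1/3591914 ≈ -2.7840e-7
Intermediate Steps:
K = 46 (K = -11*(-4) + 2 = 44 + 2 = 46)
a = -3591960 (a = (-3730 - 1124)*(32 + 708) = -4854*740 = -3591960)
1/(a + K) = 1/(-3591960 + 46) = 1/(-3591914) = -1/3591914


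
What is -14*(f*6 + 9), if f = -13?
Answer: 966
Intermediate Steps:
-14*(f*6 + 9) = -14*(-13*6 + 9) = -14*(-78 + 9) = -14*(-69) = 966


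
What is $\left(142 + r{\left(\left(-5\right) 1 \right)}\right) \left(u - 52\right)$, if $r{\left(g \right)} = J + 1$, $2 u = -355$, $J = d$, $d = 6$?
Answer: $- \frac{68391}{2} \approx -34196.0$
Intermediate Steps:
$J = 6$
$u = - \frac{355}{2}$ ($u = \frac{1}{2} \left(-355\right) = - \frac{355}{2} \approx -177.5$)
$r{\left(g \right)} = 7$ ($r{\left(g \right)} = 6 + 1 = 7$)
$\left(142 + r{\left(\left(-5\right) 1 \right)}\right) \left(u - 52\right) = \left(142 + 7\right) \left(- \frac{355}{2} - 52\right) = 149 \left(- \frac{459}{2}\right) = - \frac{68391}{2}$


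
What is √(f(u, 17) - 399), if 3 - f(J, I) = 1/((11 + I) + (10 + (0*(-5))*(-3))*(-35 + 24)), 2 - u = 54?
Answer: I*√2662622/82 ≈ 19.899*I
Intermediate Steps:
u = -52 (u = 2 - 1*54 = 2 - 54 = -52)
f(J, I) = 3 - 1/(-99 + I) (f(J, I) = 3 - 1/((11 + I) + (10 + (0*(-5))*(-3))*(-35 + 24)) = 3 - 1/((11 + I) + (10 + 0*(-3))*(-11)) = 3 - 1/((11 + I) + (10 + 0)*(-11)) = 3 - 1/((11 + I) + 10*(-11)) = 3 - 1/((11 + I) - 110) = 3 - 1/(-99 + I))
√(f(u, 17) - 399) = √((-298 + 3*17)/(-99 + 17) - 399) = √((-298 + 51)/(-82) - 399) = √(-1/82*(-247) - 399) = √(247/82 - 399) = √(-32471/82) = I*√2662622/82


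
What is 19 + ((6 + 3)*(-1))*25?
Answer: -206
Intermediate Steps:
19 + ((6 + 3)*(-1))*25 = 19 + (9*(-1))*25 = 19 - 9*25 = 19 - 225 = -206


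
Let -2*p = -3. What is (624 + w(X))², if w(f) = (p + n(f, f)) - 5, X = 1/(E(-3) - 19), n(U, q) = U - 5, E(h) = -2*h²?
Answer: 2074347025/5476 ≈ 3.7881e+5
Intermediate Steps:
p = 3/2 (p = -½*(-3) = 3/2 ≈ 1.5000)
n(U, q) = -5 + U
X = -1/37 (X = 1/(-2*(-3)² - 19) = 1/(-2*9 - 19) = 1/(-18 - 19) = 1/(-37) = -1/37 ≈ -0.027027)
w(f) = -17/2 + f (w(f) = (3/2 + (-5 + f)) - 5 = (-7/2 + f) - 5 = -17/2 + f)
(624 + w(X))² = (624 + (-17/2 - 1/37))² = (624 - 631/74)² = (45545/74)² = 2074347025/5476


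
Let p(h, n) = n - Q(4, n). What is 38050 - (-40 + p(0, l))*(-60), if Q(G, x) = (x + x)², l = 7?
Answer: 24310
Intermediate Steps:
Q(G, x) = 4*x² (Q(G, x) = (2*x)² = 4*x²)
p(h, n) = n - 4*n²
38050 - (-40 + p(0, l))*(-60) = 38050 - (-40 + 7*(1 - 4*7))*(-60) = 38050 - (-40 + 7*(1 - 28))*(-60) = 38050 - (-40 + 7*(-27))*(-60) = 38050 - (-40 - 189)*(-60) = 38050 - (-229)*(-60) = 38050 - 1*13740 = 38050 - 13740 = 24310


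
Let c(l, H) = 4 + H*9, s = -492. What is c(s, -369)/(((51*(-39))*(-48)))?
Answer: -3317/95472 ≈ -0.034743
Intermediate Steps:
c(l, H) = 4 + 9*H
c(s, -369)/(((51*(-39))*(-48))) = (4 + 9*(-369))/(((51*(-39))*(-48))) = (4 - 3321)/((-1989*(-48))) = -3317/95472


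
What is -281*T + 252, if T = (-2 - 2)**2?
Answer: -4244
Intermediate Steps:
T = 16 (T = (-4)**2 = 16)
-281*T + 252 = -281*16 + 252 = -4496 + 252 = -4244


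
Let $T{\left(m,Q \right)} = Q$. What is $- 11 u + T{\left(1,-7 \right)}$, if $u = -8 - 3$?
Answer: $114$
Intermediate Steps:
$u = -11$
$- 11 u + T{\left(1,-7 \right)} = \left(-11\right) \left(-11\right) - 7 = 121 - 7 = 114$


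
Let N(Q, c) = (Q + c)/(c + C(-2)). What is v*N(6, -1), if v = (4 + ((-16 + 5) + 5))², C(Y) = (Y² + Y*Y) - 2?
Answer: 4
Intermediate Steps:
C(Y) = -2 + 2*Y² (C(Y) = (Y² + Y²) - 2 = 2*Y² - 2 = -2 + 2*Y²)
v = 4 (v = (4 + (-11 + 5))² = (4 - 6)² = (-2)² = 4)
N(Q, c) = (Q + c)/(6 + c) (N(Q, c) = (Q + c)/(c + (-2 + 2*(-2)²)) = (Q + c)/(c + (-2 + 2*4)) = (Q + c)/(c + (-2 + 8)) = (Q + c)/(c + 6) = (Q + c)/(6 + c))
v*N(6, -1) = 4*((6 - 1)/(6 - 1)) = 4*(5/5) = 4*((⅕)*5) = 4*1 = 4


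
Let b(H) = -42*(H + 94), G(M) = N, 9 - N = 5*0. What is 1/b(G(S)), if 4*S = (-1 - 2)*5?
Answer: -1/4326 ≈ -0.00023116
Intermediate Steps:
S = -15/4 (S = ((-1 - 2)*5)/4 = (-3*5)/4 = (1/4)*(-15) = -15/4 ≈ -3.7500)
N = 9 (N = 9 - 5*0 = 9 - 1*0 = 9 + 0 = 9)
G(M) = 9
b(H) = -3948 - 42*H (b(H) = -42*(94 + H) = -3948 - 42*H)
1/b(G(S)) = 1/(-3948 - 42*9) = 1/(-3948 - 378) = 1/(-4326) = -1/4326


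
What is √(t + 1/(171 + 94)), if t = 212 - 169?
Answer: 2*√754985/265 ≈ 6.5577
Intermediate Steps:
t = 43
√(t + 1/(171 + 94)) = √(43 + 1/(171 + 94)) = √(43 + 1/265) = √(11396/265) = 2*√754985/265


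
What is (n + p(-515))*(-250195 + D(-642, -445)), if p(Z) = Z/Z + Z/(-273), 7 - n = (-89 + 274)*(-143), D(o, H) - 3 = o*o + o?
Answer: 89661182740/21 ≈ 4.2696e+9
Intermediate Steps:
D(o, H) = 3 + o + o² (D(o, H) = 3 + (o*o + o) = 3 + (o² + o) = 3 + (o + o²) = 3 + o + o²)
n = 26462 (n = 7 - (-89 + 274)*(-143) = 7 - 185*(-143) = 7 - 1*(-26455) = 7 + 26455 = 26462)
p(Z) = 1 - Z/273 (p(Z) = 1 + Z*(-1/273) = 1 - Z/273)
(n + p(-515))*(-250195 + D(-642, -445)) = (26462 + (1 - 1/273*(-515)))*(-250195 + (3 - 642 + (-642)²)) = (26462 + (1 + 515/273))*(-250195 + (3 - 642 + 412164)) = (26462 + 788/273)*(-250195 + 411525) = (7224914/273)*161330 = 89661182740/21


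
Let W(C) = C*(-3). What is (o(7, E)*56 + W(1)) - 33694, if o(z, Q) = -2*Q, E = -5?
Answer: -33137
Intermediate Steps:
W(C) = -3*C
(o(7, E)*56 + W(1)) - 33694 = (-2*(-5)*56 - 3*1) - 33694 = (10*56 - 3) - 33694 = (560 - 3) - 33694 = 557 - 33694 = -33137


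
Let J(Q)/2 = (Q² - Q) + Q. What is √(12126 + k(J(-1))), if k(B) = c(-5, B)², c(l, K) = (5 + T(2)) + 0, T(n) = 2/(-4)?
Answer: √48585/2 ≈ 110.21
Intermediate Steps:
T(n) = -½ (T(n) = 2*(-¼) = -½)
c(l, K) = 9/2 (c(l, K) = (5 - ½) + 0 = 9/2 + 0 = 9/2)
J(Q) = 2*Q² (J(Q) = 2*((Q² - Q) + Q) = 2*Q²)
k(B) = 81/4 (k(B) = (9/2)² = 81/4)
√(12126 + k(J(-1))) = √(12126 + 81/4) = √(48585/4) = √48585/2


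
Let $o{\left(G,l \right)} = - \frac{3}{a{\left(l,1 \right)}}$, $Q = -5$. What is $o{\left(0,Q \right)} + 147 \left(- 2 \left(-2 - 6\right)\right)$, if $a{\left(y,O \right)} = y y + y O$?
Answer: $\frac{47037}{20} \approx 2351.9$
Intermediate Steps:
$a{\left(y,O \right)} = y^{2} + O y$
$o{\left(G,l \right)} = - \frac{3}{l \left(1 + l\right)}$
$o{\left(0,Q \right)} + 147 \left(- 2 \left(-2 - 6\right)\right) = - \frac{3}{\left(-5\right) \left(1 - 5\right)} + 147 \left(- 2 \left(-2 - 6\right)\right) = \left(-3\right) \left(- \frac{1}{5}\right) \frac{1}{-4} + 147 \left(\left(-2\right) \left(-8\right)\right) = \left(-3\right) \left(- \frac{1}{5}\right) \left(- \frac{1}{4}\right) + 147 \cdot 16 = - \frac{3}{20} + 2352 = \frac{47037}{20}$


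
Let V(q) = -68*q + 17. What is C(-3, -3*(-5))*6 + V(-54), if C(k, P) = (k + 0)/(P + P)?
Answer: 18442/5 ≈ 3688.4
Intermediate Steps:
C(k, P) = k/(2*P) (C(k, P) = k/((2*P)) = k*(1/(2*P)) = k/(2*P))
V(q) = 17 - 68*q
C(-3, -3*(-5))*6 + V(-54) = ((1/2)*(-3)/(-3*(-5)))*6 + (17 - 68*(-54)) = ((1/2)*(-3)/15)*6 + (17 + 3672) = ((1/2)*(-3)*(1/15))*6 + 3689 = -1/10*6 + 3689 = -3/5 + 3689 = 18442/5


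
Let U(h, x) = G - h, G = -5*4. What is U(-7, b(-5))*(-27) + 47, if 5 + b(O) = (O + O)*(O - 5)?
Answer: 398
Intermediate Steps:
G = -20
b(O) = -5 + 2*O*(-5 + O) (b(O) = -5 + (O + O)*(O - 5) = -5 + (2*O)*(-5 + O) = -5 + 2*O*(-5 + O))
U(h, x) = -20 - h
U(-7, b(-5))*(-27) + 47 = (-20 - 1*(-7))*(-27) + 47 = (-20 + 7)*(-27) + 47 = -13*(-27) + 47 = 351 + 47 = 398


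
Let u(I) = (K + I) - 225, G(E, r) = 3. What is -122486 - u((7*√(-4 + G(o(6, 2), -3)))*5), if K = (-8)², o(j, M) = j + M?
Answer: -122325 - 35*I ≈ -1.2233e+5 - 35.0*I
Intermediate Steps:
o(j, M) = M + j
K = 64
u(I) = -161 + I (u(I) = (64 + I) - 225 = -161 + I)
-122486 - u((7*√(-4 + G(o(6, 2), -3)))*5) = -122486 - (-161 + (7*√(-4 + 3))*5) = -122486 - (-161 + (7*√(-1))*5) = -122486 - (-161 + (7*I)*5) = -122486 - (-161 + 35*I) = -122486 + (161 - 35*I) = -122325 - 35*I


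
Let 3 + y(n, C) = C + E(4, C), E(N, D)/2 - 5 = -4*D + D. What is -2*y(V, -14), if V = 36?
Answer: -154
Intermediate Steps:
E(N, D) = 10 - 6*D (E(N, D) = 10 + 2*(-4*D + D) = 10 + 2*(-3*D) = 10 - 6*D)
y(n, C) = 7 - 5*C (y(n, C) = -3 + (C + (10 - 6*C)) = -3 + (10 - 5*C) = 7 - 5*C)
-2*y(V, -14) = -2*(7 - 5*(-14)) = -2*(7 + 70) = -2*77 = -154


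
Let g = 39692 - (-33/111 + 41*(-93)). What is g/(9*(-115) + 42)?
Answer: -1609696/36741 ≈ -43.812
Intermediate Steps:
g = 1609696/37 (g = 39692 - (-33*1/111 - 3813) = 39692 - (-11/37 - 3813) = 39692 - 1*(-141092/37) = 39692 + 141092/37 = 1609696/37 ≈ 43505.)
g/(9*(-115) + 42) = 1609696/(37*(9*(-115) + 42)) = 1609696/(37*(-1035 + 42)) = (1609696/37)/(-993) = (1609696/37)*(-1/993) = -1609696/36741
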